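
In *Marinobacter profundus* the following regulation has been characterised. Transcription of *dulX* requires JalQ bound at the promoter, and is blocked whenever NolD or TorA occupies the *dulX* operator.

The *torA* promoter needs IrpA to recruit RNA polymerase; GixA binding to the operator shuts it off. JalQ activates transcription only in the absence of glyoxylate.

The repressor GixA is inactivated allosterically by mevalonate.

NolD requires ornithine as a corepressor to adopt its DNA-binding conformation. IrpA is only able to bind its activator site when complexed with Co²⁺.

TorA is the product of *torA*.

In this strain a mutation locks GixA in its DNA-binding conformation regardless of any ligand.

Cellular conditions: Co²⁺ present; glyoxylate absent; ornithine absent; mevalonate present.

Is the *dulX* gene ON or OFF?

Glyoxylate is absent, so JalQ is active.
Ornithine is absent, so NolD is inactive.
Co²⁺ is present, so IrpA is active.
GixA is constitutively active in this strain.
With repressor GixA bound, *torA* is not transcribed.
So TorA is not produced.
No repressor is bound and JalQ is active, so *dulX* is transcribed.

ON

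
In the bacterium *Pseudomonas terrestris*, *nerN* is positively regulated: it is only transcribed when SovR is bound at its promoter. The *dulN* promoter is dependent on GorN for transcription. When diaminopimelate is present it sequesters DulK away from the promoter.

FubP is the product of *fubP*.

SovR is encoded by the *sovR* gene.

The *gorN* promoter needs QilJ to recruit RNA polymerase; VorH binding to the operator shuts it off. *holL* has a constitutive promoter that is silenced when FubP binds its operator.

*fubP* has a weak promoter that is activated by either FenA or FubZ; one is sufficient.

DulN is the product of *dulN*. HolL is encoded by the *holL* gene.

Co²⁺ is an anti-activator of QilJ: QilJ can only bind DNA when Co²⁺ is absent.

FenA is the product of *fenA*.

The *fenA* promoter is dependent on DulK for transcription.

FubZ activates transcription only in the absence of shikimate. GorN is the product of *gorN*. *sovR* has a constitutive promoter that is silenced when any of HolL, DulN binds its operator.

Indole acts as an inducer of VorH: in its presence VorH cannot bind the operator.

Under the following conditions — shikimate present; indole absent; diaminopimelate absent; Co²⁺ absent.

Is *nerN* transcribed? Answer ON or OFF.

Diaminopimelate is absent, so DulK is active.
No repressor is bound and DulK is active, so *fenA* is transcribed.
So FenA is produced and active.
Shikimate is present, so FubZ is inactive.
Activator FenA is present, so *fubP* is transcribed.
So FubP is produced and active.
With repressor FubP bound, *holL* is not transcribed.
So HolL is not produced.
Indole is absent, so VorH is active.
Co²⁺ is absent, so QilJ is active.
With repressor VorH bound, *gorN* is not transcribed.
So GorN is not produced.
Required activator GorN is absent, so *dulN* is not transcribed.
So DulN is not produced.
With no repressor bound, *sovR* is transcribed.
So SovR is produced and active.
No repressor is bound and SovR is active, so *nerN* is transcribed.

ON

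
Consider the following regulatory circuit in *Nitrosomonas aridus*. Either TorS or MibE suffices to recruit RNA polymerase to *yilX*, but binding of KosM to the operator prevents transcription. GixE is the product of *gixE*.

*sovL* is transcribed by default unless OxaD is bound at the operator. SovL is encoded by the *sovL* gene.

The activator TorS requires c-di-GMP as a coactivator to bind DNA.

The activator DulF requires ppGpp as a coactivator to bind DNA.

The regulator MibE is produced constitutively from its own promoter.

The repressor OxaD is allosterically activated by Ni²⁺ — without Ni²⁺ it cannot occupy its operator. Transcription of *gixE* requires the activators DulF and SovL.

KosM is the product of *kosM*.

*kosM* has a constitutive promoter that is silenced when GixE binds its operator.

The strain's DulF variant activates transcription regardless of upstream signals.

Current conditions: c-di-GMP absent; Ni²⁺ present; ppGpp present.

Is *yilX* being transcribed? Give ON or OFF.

c-di-GMP is absent, so TorS is inactive.
DulF is constitutively active in this strain.
Ni²⁺ is present, so OxaD is active.
With repressor OxaD bound, *sovL* is not transcribed.
So SovL is not produced.
Required activator SovL is absent, so *gixE* is not transcribed.
So GixE is not produced.
With no repressor bound, *kosM* is transcribed.
So KosM is produced and active.
MibE is produced constitutively and is active.
With repressor KosM bound, *yilX* is not transcribed.

OFF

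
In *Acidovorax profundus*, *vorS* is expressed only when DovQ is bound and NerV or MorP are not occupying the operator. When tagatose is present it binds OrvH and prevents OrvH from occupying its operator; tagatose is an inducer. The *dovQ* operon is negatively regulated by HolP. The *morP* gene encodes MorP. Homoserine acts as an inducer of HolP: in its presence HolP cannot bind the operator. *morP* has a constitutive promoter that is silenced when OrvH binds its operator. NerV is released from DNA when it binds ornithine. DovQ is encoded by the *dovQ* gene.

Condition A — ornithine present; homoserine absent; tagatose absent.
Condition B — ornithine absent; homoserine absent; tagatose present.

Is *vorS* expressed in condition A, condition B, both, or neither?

neither

Condition A:
Ornithine is present, so NerV is inactive.
Homoserine is absent, so HolP is active.
With repressor HolP bound, *dovQ* is not transcribed.
So DovQ is not produced.
Tagatose is absent, so OrvH is active.
With repressor OrvH bound, *morP* is not transcribed.
So MorP is not produced.
Required activator DovQ is absent, so *vorS* is not transcribed.
→ *vorS* is OFF in A.
Condition B:
Ornithine is absent, so NerV is active.
Homoserine is absent, so HolP is active.
With repressor HolP bound, *dovQ* is not transcribed.
So DovQ is not produced.
Tagatose is present, so OrvH is inactive.
With no repressor bound, *morP* is transcribed.
So MorP is produced and active.
With repressor NerV bound, *vorS* is not transcribed.
→ *vorS* is OFF in B.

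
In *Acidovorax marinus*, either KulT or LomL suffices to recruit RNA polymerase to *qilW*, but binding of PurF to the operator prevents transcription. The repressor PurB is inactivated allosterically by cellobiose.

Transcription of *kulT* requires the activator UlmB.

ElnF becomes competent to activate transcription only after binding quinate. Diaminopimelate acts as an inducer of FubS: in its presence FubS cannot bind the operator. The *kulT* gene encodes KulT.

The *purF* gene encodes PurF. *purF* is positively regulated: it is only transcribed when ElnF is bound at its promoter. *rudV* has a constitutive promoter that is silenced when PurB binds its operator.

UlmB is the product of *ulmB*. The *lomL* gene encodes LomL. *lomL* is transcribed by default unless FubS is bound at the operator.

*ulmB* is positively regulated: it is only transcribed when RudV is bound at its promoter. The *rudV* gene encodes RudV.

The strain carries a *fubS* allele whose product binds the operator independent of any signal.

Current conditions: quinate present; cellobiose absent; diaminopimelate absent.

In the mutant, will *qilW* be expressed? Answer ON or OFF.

Quinate is present, so ElnF is active.
No repressor is bound and ElnF is active, so *purF* is transcribed.
So PurF is produced and active.
Cellobiose is absent, so PurB is active.
With repressor PurB bound, *rudV* is not transcribed.
So RudV is not produced.
Required activator RudV is absent, so *ulmB* is not transcribed.
So UlmB is not produced.
Required activator UlmB is absent, so *kulT* is not transcribed.
So KulT is not produced.
FubS is constitutively active in this strain.
With repressor FubS bound, *lomL* is not transcribed.
So LomL is not produced.
With repressor PurF bound, *qilW* is not transcribed.

OFF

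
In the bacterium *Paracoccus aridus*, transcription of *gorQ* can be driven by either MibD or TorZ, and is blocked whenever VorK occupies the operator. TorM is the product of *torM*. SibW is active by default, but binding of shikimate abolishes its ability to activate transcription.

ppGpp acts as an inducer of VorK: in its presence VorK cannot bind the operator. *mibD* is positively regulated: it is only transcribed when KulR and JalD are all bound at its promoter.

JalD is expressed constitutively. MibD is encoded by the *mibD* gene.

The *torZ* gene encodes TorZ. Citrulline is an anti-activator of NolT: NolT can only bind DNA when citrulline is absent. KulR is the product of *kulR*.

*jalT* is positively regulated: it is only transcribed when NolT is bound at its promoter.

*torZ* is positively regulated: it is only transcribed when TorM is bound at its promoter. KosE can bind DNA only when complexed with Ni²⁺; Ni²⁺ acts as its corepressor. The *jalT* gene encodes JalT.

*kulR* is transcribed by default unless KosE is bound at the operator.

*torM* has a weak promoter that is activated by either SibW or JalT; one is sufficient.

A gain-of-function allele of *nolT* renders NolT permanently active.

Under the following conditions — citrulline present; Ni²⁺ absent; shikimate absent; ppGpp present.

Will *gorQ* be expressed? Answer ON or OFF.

Ni²⁺ is absent, so KosE is inactive.
With no repressor bound, *kulR* is transcribed.
So KulR is produced and active.
JalD is produced constitutively and is active.
No repressor is bound and KulR and JalD are active, so *mibD* is transcribed.
So MibD is produced and active.
Shikimate is absent, so SibW is active.
NolT is constitutively active in this strain.
No repressor is bound and NolT is active, so *jalT* is transcribed.
So JalT is produced and active.
Activator SibW is present, so *torM* is transcribed.
So TorM is produced and active.
No repressor is bound and TorM is active, so *torZ* is transcribed.
So TorZ is produced and active.
ppGpp is present, so VorK is inactive.
Activator MibD is present, so *gorQ* is transcribed.

ON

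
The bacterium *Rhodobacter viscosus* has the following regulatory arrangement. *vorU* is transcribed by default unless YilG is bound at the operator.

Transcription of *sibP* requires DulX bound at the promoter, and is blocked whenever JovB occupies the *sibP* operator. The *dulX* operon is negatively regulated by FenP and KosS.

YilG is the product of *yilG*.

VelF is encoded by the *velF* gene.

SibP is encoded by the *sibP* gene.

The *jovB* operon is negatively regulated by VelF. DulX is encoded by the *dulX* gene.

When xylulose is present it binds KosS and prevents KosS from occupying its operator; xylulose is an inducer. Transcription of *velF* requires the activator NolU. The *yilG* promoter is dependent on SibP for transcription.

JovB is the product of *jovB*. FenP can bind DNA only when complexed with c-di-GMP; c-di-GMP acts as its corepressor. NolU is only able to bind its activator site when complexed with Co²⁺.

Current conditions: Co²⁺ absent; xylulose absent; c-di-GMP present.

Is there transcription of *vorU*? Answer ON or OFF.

ON

Co²⁺ is absent, so NolU is inactive.
Required activator NolU is absent, so *velF* is not transcribed.
So VelF is not produced.
With no repressor bound, *jovB* is transcribed.
So JovB is produced and active.
c-di-GMP is present, so FenP is active.
Xylulose is absent, so KosS is active.
With repressor FenP bound, *dulX* is not transcribed.
So DulX is not produced.
With repressor JovB bound, *sibP* is not transcribed.
So SibP is not produced.
Required activator SibP is absent, so *yilG* is not transcribed.
So YilG is not produced.
With no repressor bound, *vorU* is transcribed.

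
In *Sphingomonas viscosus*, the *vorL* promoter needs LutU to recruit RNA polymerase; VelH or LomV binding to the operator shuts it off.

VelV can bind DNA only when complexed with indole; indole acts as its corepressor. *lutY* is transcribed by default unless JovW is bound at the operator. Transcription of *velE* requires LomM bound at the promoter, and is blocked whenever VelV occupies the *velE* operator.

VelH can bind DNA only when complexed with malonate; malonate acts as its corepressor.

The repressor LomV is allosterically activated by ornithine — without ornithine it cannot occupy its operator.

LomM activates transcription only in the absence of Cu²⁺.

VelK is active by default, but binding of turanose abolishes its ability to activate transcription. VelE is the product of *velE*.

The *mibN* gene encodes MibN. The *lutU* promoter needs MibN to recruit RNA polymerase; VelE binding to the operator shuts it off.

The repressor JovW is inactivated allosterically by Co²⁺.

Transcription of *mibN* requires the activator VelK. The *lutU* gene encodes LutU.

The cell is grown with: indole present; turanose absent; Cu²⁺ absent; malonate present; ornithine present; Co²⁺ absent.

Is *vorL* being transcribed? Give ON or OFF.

Indole is present, so VelV is active.
Cu²⁺ is absent, so LomM is active.
With repressor VelV bound, *velE* is not transcribed.
So VelE is not produced.
Turanose is absent, so VelK is active.
No repressor is bound and VelK is active, so *mibN* is transcribed.
So MibN is produced and active.
No repressor is bound and MibN is active, so *lutU* is transcribed.
So LutU is produced and active.
Malonate is present, so VelH is active.
Ornithine is present, so LomV is active.
With repressor VelH bound, *vorL* is not transcribed.

OFF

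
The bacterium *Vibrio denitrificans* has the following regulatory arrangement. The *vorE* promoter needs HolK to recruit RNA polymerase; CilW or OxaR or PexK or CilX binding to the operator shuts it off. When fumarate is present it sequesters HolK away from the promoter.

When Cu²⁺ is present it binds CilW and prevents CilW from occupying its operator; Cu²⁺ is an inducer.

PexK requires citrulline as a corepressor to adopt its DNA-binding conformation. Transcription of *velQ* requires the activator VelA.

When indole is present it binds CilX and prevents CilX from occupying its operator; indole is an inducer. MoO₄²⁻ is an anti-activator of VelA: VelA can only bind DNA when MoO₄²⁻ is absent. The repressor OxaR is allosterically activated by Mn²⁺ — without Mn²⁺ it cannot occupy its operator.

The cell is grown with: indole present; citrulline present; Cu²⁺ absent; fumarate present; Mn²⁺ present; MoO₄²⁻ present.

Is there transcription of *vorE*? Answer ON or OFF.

OFF

Cu²⁺ is absent, so CilW is active.
Mn²⁺ is present, so OxaR is active.
Fumarate is present, so HolK is inactive.
Citrulline is present, so PexK is active.
Indole is present, so CilX is inactive.
With repressor CilW bound, *vorE* is not transcribed.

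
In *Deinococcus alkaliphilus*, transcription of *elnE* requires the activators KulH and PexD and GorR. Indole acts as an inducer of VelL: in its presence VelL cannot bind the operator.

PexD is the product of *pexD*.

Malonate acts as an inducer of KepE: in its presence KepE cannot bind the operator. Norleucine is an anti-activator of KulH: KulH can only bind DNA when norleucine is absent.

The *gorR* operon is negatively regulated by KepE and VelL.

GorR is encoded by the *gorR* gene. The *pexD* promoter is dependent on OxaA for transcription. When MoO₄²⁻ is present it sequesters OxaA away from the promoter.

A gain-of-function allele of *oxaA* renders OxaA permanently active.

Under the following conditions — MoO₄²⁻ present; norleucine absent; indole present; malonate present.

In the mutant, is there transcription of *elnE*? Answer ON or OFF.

Norleucine is absent, so KulH is active.
OxaA is constitutively active in this strain.
No repressor is bound and OxaA is active, so *pexD* is transcribed.
So PexD is produced and active.
Malonate is present, so KepE is inactive.
Indole is present, so VelL is inactive.
With no repressor bound, *gorR* is transcribed.
So GorR is produced and active.
No repressor is bound and KulH and PexD and GorR are active, so *elnE* is transcribed.

ON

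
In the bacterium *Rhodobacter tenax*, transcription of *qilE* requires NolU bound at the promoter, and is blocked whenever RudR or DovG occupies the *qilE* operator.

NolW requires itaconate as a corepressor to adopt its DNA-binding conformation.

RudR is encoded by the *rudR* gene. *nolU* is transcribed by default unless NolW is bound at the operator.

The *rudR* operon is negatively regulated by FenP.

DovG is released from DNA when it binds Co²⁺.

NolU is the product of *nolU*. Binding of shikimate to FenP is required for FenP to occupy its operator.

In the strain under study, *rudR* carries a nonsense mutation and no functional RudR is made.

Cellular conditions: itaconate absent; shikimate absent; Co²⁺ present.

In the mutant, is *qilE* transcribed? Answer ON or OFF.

ON

RudR is non-functional in this strain, so it has no effect.
Itaconate is absent, so NolW is inactive.
With no repressor bound, *nolU* is transcribed.
So NolU is produced and active.
Co²⁺ is present, so DovG is inactive.
No repressor is bound and NolU is active, so *qilE* is transcribed.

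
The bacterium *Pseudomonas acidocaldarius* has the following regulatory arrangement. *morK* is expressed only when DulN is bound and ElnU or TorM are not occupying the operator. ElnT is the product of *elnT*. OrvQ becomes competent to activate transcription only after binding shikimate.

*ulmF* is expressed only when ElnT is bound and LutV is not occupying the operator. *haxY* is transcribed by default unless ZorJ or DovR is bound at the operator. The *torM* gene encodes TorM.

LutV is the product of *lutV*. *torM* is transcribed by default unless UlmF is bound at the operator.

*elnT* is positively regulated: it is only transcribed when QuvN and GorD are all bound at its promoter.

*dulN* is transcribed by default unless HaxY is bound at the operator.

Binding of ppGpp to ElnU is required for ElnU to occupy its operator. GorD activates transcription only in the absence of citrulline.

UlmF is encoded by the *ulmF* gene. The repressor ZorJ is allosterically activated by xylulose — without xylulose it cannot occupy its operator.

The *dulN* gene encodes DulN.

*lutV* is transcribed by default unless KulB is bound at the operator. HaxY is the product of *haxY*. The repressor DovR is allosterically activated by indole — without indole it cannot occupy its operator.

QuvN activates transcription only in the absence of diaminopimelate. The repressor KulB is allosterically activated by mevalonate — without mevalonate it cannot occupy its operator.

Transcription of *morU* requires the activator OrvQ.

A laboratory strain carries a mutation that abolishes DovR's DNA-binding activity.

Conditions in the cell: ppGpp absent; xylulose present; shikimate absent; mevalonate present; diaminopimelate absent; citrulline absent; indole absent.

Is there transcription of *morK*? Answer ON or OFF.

ppGpp is absent, so ElnU is inactive.
Xylulose is present, so ZorJ is active.
DovR is non-functional in this strain, so it has no effect.
With repressor ZorJ bound, *haxY* is not transcribed.
So HaxY is not produced.
With no repressor bound, *dulN* is transcribed.
So DulN is produced and active.
Mevalonate is present, so KulB is active.
With repressor KulB bound, *lutV* is not transcribed.
So LutV is not produced.
Diaminopimelate is absent, so QuvN is active.
Citrulline is absent, so GorD is active.
No repressor is bound and QuvN and GorD are active, so *elnT* is transcribed.
So ElnT is produced and active.
No repressor is bound and ElnT is active, so *ulmF* is transcribed.
So UlmF is produced and active.
With repressor UlmF bound, *torM* is not transcribed.
So TorM is not produced.
No repressor is bound and DulN is active, so *morK* is transcribed.

ON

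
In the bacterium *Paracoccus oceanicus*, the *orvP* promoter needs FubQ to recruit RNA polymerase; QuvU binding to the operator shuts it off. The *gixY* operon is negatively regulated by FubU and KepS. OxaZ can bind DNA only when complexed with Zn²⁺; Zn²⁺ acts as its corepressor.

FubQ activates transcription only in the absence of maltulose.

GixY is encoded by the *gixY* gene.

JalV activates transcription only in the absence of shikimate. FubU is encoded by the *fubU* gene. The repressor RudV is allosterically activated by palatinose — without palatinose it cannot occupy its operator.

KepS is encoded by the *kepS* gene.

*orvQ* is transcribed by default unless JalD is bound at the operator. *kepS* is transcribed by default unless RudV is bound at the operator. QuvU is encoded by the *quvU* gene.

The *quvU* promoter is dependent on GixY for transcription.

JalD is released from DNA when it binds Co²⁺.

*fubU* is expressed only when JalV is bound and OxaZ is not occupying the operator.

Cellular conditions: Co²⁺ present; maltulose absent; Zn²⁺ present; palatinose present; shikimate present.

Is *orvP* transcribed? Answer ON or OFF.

OFF

Maltulose is absent, so FubQ is active.
Zn²⁺ is present, so OxaZ is active.
Shikimate is present, so JalV is inactive.
With repressor OxaZ bound, *fubU* is not transcribed.
So FubU is not produced.
Palatinose is present, so RudV is active.
With repressor RudV bound, *kepS* is not transcribed.
So KepS is not produced.
With no repressor bound, *gixY* is transcribed.
So GixY is produced and active.
No repressor is bound and GixY is active, so *quvU* is transcribed.
So QuvU is produced and active.
With repressor QuvU bound, *orvP* is not transcribed.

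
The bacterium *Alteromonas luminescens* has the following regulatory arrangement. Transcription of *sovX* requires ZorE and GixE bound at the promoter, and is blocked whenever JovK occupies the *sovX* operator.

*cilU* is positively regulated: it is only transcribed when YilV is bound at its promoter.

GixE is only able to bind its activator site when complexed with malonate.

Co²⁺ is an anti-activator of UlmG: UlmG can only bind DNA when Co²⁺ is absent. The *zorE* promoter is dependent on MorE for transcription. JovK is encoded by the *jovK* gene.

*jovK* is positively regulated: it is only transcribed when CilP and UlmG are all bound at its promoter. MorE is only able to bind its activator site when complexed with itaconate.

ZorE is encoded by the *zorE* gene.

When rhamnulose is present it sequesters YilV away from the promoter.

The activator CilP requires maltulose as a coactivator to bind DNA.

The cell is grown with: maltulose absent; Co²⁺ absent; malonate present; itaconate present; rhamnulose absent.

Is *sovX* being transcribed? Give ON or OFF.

Maltulose is absent, so CilP is inactive.
Co²⁺ is absent, so UlmG is active.
Required activator CilP is absent, so *jovK* is not transcribed.
So JovK is not produced.
Itaconate is present, so MorE is active.
No repressor is bound and MorE is active, so *zorE* is transcribed.
So ZorE is produced and active.
Malonate is present, so GixE is active.
No repressor is bound and ZorE and GixE are active, so *sovX* is transcribed.

ON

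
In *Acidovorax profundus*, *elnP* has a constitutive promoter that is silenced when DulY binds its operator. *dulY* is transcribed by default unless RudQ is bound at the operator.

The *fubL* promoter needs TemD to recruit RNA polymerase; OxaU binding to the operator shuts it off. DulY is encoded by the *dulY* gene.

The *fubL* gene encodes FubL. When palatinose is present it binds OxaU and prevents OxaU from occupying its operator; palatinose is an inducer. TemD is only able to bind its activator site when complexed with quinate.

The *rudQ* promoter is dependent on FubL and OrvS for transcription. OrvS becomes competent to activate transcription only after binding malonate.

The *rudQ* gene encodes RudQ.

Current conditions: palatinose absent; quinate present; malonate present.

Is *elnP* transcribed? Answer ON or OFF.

OFF

Quinate is present, so TemD is active.
Palatinose is absent, so OxaU is active.
With repressor OxaU bound, *fubL* is not transcribed.
So FubL is not produced.
Malonate is present, so OrvS is active.
Required activator FubL is absent, so *rudQ* is not transcribed.
So RudQ is not produced.
With no repressor bound, *dulY* is transcribed.
So DulY is produced and active.
With repressor DulY bound, *elnP* is not transcribed.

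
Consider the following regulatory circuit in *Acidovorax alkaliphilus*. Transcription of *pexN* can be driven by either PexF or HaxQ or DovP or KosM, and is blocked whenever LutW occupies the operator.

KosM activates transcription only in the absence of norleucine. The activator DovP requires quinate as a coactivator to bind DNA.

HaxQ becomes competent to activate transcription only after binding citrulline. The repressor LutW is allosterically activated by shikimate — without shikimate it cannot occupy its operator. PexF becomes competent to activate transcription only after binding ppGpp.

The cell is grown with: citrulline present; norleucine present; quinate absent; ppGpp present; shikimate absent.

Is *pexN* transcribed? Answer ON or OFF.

ppGpp is present, so PexF is active.
Citrulline is present, so HaxQ is active.
Shikimate is absent, so LutW is inactive.
Quinate is absent, so DovP is inactive.
Norleucine is present, so KosM is inactive.
Activator PexF is present, so *pexN* is transcribed.

ON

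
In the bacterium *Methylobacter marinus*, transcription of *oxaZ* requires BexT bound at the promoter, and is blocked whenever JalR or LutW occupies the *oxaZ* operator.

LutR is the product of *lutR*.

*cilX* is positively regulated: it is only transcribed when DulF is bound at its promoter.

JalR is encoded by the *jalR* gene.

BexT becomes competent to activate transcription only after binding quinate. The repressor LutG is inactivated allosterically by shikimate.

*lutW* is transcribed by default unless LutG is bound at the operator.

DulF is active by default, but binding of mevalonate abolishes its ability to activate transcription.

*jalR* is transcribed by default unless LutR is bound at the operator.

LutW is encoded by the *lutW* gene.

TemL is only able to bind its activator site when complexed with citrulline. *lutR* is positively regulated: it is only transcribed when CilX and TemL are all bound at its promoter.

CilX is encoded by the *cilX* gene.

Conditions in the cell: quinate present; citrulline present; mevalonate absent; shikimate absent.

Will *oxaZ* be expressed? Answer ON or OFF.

Quinate is present, so BexT is active.
Mevalonate is absent, so DulF is active.
No repressor is bound and DulF is active, so *cilX* is transcribed.
So CilX is produced and active.
Citrulline is present, so TemL is active.
No repressor is bound and CilX and TemL are active, so *lutR* is transcribed.
So LutR is produced and active.
With repressor LutR bound, *jalR* is not transcribed.
So JalR is not produced.
Shikimate is absent, so LutG is active.
With repressor LutG bound, *lutW* is not transcribed.
So LutW is not produced.
No repressor is bound and BexT is active, so *oxaZ* is transcribed.

ON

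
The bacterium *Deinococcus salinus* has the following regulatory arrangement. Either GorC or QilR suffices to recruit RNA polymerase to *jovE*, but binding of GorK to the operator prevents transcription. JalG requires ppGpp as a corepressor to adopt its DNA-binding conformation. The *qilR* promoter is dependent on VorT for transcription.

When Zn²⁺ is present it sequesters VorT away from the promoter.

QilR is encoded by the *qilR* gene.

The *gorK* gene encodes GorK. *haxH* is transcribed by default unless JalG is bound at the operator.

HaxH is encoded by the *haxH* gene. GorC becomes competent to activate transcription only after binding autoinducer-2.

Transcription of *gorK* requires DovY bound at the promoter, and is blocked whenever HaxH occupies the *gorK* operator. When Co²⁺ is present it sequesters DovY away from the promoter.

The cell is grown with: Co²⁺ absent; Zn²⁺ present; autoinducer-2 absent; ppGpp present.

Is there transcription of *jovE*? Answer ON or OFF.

Autoinducer-2 is absent, so GorC is inactive.
Zn²⁺ is present, so VorT is inactive.
Required activator VorT is absent, so *qilR* is not transcribed.
So QilR is not produced.
Co²⁺ is absent, so DovY is active.
ppGpp is present, so JalG is active.
With repressor JalG bound, *haxH* is not transcribed.
So HaxH is not produced.
No repressor is bound and DovY is active, so *gorK* is transcribed.
So GorK is produced and active.
With repressor GorK bound, *jovE* is not transcribed.

OFF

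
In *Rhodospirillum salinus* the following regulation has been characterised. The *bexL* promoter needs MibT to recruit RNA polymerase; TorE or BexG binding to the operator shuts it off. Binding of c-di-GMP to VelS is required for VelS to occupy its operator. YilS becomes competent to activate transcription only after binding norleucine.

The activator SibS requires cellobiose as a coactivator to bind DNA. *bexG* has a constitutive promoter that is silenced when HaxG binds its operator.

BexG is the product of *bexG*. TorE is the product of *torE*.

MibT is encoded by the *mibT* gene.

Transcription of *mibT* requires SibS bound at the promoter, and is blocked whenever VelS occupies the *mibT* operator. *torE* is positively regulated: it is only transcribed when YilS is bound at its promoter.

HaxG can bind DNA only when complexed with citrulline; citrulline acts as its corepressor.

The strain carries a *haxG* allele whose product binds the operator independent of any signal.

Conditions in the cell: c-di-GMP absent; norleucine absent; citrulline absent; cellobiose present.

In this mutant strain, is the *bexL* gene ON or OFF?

ON

Norleucine is absent, so YilS is inactive.
Required activator YilS is absent, so *torE* is not transcribed.
So TorE is not produced.
c-di-GMP is absent, so VelS is inactive.
Cellobiose is present, so SibS is active.
No repressor is bound and SibS is active, so *mibT* is transcribed.
So MibT is produced and active.
HaxG is constitutively active in this strain.
With repressor HaxG bound, *bexG* is not transcribed.
So BexG is not produced.
No repressor is bound and MibT is active, so *bexL* is transcribed.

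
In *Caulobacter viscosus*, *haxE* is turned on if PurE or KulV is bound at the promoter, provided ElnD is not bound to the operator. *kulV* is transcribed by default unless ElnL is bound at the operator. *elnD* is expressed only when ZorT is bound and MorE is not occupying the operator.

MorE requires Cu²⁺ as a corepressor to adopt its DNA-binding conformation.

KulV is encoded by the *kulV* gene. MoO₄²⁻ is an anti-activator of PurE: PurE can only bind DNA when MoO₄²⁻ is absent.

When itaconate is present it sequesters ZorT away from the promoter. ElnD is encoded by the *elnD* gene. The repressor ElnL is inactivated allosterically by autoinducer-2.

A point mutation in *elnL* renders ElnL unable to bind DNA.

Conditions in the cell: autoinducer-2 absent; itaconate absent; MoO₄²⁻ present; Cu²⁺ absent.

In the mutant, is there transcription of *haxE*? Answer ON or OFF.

OFF

MoO₄²⁻ is present, so PurE is inactive.
Cu²⁺ is absent, so MorE is inactive.
Itaconate is absent, so ZorT is active.
No repressor is bound and ZorT is active, so *elnD* is transcribed.
So ElnD is produced and active.
ElnL is non-functional in this strain, so it has no effect.
With no repressor bound, *kulV* is transcribed.
So KulV is produced and active.
With repressor ElnD bound, *haxE* is not transcribed.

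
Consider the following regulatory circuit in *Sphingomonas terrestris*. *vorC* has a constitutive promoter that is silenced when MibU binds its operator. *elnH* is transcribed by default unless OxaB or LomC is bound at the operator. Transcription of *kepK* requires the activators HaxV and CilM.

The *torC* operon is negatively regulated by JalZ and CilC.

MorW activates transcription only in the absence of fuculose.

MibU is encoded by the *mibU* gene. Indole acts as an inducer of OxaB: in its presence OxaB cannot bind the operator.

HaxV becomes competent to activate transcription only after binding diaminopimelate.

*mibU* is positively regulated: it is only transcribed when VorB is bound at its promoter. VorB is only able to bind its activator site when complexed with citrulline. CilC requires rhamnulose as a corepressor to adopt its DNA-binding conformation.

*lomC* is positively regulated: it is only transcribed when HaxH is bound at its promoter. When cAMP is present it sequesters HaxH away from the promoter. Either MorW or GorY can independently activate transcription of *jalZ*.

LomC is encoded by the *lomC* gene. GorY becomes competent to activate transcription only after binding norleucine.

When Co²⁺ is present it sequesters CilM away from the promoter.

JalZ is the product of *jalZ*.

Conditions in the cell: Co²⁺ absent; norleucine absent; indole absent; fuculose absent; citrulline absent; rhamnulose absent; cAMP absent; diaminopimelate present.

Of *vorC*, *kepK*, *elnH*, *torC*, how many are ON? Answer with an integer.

2

Citrulline is absent, so VorB is inactive.
Required activator VorB is absent, so *mibU* is not transcribed.
So MibU is not produced.
With no repressor bound, *vorC* is transcribed.
→ *vorC* is ON.
Diaminopimelate is present, so HaxV is active.
Co²⁺ is absent, so CilM is active.
No repressor is bound and HaxV and CilM are active, so *kepK* is transcribed.
→ *kepK* is ON.
Indole is absent, so OxaB is active.
cAMP is absent, so HaxH is active.
No repressor is bound and HaxH is active, so *lomC* is transcribed.
So LomC is produced and active.
With repressor OxaB bound, *elnH* is not transcribed.
→ *elnH* is OFF.
Fuculose is absent, so MorW is active.
Norleucine is absent, so GorY is inactive.
Activator MorW is present, so *jalZ* is transcribed.
So JalZ is produced and active.
Rhamnulose is absent, so CilC is inactive.
With repressor JalZ bound, *torC* is not transcribed.
→ *torC* is OFF.
2 of the 4 genes are transcribed.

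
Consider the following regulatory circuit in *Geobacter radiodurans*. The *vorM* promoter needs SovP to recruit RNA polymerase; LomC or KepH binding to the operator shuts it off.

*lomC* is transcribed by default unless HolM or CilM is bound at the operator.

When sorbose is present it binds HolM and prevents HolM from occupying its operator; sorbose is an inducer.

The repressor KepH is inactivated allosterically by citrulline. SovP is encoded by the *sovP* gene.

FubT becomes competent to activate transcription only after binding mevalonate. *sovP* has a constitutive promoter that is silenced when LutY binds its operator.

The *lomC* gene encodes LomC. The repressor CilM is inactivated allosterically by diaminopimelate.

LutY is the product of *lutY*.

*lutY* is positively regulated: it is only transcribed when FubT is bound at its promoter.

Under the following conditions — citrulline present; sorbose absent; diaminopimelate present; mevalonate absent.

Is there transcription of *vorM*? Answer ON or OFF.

Mevalonate is absent, so FubT is inactive.
Required activator FubT is absent, so *lutY* is not transcribed.
So LutY is not produced.
With no repressor bound, *sovP* is transcribed.
So SovP is produced and active.
Sorbose is absent, so HolM is active.
Diaminopimelate is present, so CilM is inactive.
With repressor HolM bound, *lomC* is not transcribed.
So LomC is not produced.
Citrulline is present, so KepH is inactive.
No repressor is bound and SovP is active, so *vorM* is transcribed.

ON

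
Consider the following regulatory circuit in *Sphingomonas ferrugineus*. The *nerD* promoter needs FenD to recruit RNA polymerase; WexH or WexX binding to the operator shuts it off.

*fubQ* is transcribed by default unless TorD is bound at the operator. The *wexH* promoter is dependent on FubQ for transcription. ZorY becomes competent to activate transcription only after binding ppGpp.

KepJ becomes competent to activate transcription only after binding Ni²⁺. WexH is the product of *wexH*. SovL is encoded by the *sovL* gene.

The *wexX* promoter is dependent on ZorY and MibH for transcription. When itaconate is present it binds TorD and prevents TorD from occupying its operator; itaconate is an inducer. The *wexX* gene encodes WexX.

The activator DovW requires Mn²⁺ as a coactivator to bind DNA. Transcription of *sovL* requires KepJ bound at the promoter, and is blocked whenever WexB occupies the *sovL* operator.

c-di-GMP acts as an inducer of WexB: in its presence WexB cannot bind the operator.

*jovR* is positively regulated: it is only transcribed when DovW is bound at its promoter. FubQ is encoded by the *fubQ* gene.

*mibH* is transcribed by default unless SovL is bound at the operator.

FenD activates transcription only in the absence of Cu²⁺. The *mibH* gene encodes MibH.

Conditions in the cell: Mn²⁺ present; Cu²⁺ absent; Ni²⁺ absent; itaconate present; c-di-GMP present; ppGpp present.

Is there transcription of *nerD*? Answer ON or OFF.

OFF

Itaconate is present, so TorD is inactive.
With no repressor bound, *fubQ* is transcribed.
So FubQ is produced and active.
No repressor is bound and FubQ is active, so *wexH* is transcribed.
So WexH is produced and active.
ppGpp is present, so ZorY is active.
Ni²⁺ is absent, so KepJ is inactive.
c-di-GMP is present, so WexB is inactive.
Required activator KepJ is absent, so *sovL* is not transcribed.
So SovL is not produced.
With no repressor bound, *mibH* is transcribed.
So MibH is produced and active.
No repressor is bound and ZorY and MibH are active, so *wexX* is transcribed.
So WexX is produced and active.
Cu²⁺ is absent, so FenD is active.
With repressor WexH bound, *nerD* is not transcribed.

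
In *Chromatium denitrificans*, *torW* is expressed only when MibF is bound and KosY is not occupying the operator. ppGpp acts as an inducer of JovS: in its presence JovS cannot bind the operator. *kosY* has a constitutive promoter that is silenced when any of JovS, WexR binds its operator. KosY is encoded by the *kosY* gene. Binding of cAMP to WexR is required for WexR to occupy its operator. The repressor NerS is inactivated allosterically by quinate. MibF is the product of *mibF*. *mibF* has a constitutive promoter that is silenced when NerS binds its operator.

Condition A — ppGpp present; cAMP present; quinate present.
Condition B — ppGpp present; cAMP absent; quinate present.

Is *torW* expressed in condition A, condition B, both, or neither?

Condition A:
ppGpp is present, so JovS is inactive.
cAMP is present, so WexR is active.
With repressor WexR bound, *kosY* is not transcribed.
So KosY is not produced.
Quinate is present, so NerS is inactive.
With no repressor bound, *mibF* is transcribed.
So MibF is produced and active.
No repressor is bound and MibF is active, so *torW* is transcribed.
→ *torW* is ON in A.
Condition B:
ppGpp is present, so JovS is inactive.
cAMP is absent, so WexR is inactive.
With no repressor bound, *kosY* is transcribed.
So KosY is produced and active.
Quinate is present, so NerS is inactive.
With no repressor bound, *mibF* is transcribed.
So MibF is produced and active.
With repressor KosY bound, *torW* is not transcribed.
→ *torW* is OFF in B.

A only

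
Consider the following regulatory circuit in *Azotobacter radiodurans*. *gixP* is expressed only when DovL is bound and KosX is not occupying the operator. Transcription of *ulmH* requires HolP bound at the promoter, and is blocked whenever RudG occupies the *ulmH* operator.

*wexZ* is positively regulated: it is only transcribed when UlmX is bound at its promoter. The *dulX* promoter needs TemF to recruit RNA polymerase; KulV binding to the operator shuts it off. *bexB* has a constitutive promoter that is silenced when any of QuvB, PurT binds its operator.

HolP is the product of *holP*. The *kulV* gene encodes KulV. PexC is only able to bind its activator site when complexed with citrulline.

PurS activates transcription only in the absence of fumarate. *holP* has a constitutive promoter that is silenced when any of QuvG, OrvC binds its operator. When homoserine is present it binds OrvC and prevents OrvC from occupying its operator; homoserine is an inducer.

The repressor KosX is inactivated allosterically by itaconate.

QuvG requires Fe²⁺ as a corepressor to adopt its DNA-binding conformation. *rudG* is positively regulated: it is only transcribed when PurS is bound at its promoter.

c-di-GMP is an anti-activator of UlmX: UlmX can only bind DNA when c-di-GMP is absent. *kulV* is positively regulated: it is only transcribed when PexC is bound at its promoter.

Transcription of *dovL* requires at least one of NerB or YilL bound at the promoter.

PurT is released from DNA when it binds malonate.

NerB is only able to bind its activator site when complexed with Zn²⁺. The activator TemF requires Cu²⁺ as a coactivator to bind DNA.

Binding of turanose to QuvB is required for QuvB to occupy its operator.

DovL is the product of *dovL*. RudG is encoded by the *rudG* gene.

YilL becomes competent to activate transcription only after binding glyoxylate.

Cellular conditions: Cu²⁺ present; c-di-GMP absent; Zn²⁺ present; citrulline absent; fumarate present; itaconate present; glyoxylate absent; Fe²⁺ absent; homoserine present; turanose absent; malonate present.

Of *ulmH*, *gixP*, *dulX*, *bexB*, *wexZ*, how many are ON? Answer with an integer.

5

Fe²⁺ is absent, so QuvG is inactive.
Homoserine is present, so OrvC is inactive.
With no repressor bound, *holP* is transcribed.
So HolP is produced and active.
Fumarate is present, so PurS is inactive.
Required activator PurS is absent, so *rudG* is not transcribed.
So RudG is not produced.
No repressor is bound and HolP is active, so *ulmH* is transcribed.
→ *ulmH* is ON.
Itaconate is present, so KosX is inactive.
Zn²⁺ is present, so NerB is active.
Glyoxylate is absent, so YilL is inactive.
Activator NerB is present, so *dovL* is transcribed.
So DovL is produced and active.
No repressor is bound and DovL is active, so *gixP* is transcribed.
→ *gixP* is ON.
Cu²⁺ is present, so TemF is active.
Citrulline is absent, so PexC is inactive.
Required activator PexC is absent, so *kulV* is not transcribed.
So KulV is not produced.
No repressor is bound and TemF is active, so *dulX* is transcribed.
→ *dulX* is ON.
Turanose is absent, so QuvB is inactive.
Malonate is present, so PurT is inactive.
With no repressor bound, *bexB* is transcribed.
→ *bexB* is ON.
c-di-GMP is absent, so UlmX is active.
No repressor is bound and UlmX is active, so *wexZ* is transcribed.
→ *wexZ* is ON.
5 of the 5 genes are transcribed.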